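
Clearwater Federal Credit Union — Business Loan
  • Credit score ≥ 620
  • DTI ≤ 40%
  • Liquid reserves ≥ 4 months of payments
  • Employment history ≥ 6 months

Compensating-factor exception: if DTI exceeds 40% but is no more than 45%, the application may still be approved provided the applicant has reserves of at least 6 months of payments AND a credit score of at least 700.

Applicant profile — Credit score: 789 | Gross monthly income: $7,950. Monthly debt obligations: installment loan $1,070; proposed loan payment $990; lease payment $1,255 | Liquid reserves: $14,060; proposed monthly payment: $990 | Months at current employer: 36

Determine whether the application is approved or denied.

Credit score 789 ≥ 620 (meets base)
Total debts = (1,070 + 990 + 1,255) = 3,315. DTI = 3,315/7,950 = 41.7% > 40% — standard DTI limit exceeded.
Reserves = 14,060/990 = 14.2 months ≥ 4
Employment 36 ≥ 6 months
41.7% falls in the override range (40%–45%), so the compensating-factor test applies.
Override check — reserves: 14.2 mo (ok); score: 789 (ok).
Both compensating conditions met → exception applies.

Approved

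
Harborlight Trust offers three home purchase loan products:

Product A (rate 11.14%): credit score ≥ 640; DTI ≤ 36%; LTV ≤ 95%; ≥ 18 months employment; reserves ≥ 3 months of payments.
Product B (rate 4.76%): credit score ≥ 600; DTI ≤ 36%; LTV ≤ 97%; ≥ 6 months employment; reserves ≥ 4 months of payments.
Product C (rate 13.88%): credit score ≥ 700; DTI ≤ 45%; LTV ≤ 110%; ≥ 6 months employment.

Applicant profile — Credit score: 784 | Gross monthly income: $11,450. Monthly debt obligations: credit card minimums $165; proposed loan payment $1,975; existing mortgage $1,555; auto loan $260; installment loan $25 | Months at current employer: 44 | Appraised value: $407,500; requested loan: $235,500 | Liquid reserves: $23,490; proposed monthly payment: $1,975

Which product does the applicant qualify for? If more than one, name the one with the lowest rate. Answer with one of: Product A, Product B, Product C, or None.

Product B

Total debts = (165 + 1,975 + 1,555 + 260 + 25) = 3,980; DTI = 3,980/11,450 = 34.8%.
LTV = 235,500/407,500 = 57.8%.
Reserves = 23,490/1,975 = 11.9 months.
Product A: score 784 ≥ 640; DTI 34.8% ≤ 36%; LTV 57.8% ≤ 95%; employment 44 ≥ 18 mo; reserves 11.9 ≥ 3 mo → qualifies.
Product B: score 784 ≥ 600; DTI 34.8% ≤ 36%; LTV 57.8% ≤ 97%; employment 44 ≥ 6 mo; reserves 11.9 ≥ 4 mo → qualifies.
Product C: score 784 ≥ 700; DTI 34.8% ≤ 45%; LTV 57.8% ≤ 110%; employment 44 ≥ 6 mo → qualifies.
Qualifying: Product A, Product B, Product C. Lowest rate is 4.76% → Product B.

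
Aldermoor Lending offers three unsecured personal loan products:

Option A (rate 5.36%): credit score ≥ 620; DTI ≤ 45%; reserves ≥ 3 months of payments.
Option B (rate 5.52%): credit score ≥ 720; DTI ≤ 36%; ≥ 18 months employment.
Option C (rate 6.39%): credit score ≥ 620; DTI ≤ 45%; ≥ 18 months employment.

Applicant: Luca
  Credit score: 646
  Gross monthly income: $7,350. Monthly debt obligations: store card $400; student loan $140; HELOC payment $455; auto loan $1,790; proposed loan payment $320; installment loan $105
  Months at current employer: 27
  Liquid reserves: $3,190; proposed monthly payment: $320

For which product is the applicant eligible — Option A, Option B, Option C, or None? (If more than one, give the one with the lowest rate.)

Total debts = (400 + 140 + 455 + 1,790 + 320 + 105) = 3,210; DTI = 3,210/7,350 = 43.7%.
Reserves = 3,190/320 = 10.0 months.
Option A: score 646 ≥ 620; DTI 43.7% ≤ 45%; reserves 10.0 ≥ 3 mo → qualifies.
Option B: score 646 < 720; DTI 43.7% > 36%; employment 27 ≥ 18 mo → does not qualify.
Option C: score 646 ≥ 620; DTI 43.7% ≤ 45%; employment 27 ≥ 18 mo → qualifies.
Qualifying: Option A, Option C. Lowest rate is 5.36% → Option A.

Option A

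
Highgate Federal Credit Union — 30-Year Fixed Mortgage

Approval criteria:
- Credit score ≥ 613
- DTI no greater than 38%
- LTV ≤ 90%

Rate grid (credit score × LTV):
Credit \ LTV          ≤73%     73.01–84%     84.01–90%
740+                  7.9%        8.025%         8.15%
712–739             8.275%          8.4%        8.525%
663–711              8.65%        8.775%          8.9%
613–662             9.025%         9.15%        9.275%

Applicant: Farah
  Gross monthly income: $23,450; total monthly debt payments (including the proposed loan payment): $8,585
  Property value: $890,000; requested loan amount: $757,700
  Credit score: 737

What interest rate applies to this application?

Credit score 737 ≥ 613; DTI = 8,585/23,450 = 36.6% ≤ 38%
Loan-to-value = 757,700/890,000 = 85.1% — pass (90% max)
Row: 737 falls in 712–739. Column: 85.1% falls in 84.01–90%. Rate = 8.525%.

8.525%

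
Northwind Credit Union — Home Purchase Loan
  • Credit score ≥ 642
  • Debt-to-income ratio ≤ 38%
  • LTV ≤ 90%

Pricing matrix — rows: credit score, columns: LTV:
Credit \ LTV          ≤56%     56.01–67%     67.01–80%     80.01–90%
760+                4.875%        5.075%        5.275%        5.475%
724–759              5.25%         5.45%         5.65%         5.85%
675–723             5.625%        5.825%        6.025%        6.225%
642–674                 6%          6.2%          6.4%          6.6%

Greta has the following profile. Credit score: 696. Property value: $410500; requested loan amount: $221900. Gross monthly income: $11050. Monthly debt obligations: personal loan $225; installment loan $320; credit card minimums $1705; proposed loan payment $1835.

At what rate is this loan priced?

Credit score 696 ≥ 642; Total monthly debts = (225 + 320 + 1,705 + 1,835) = 4,085. Debt-to-income = 4,085/11,050 = 37% — meets 38% limit
LTV = 221,900/410,500 = 54.1% ≤ 90%
Credit 696 → row 675–723; LTV 54.1% → column ≤56%. Grid cell → 5.625%.

5.625%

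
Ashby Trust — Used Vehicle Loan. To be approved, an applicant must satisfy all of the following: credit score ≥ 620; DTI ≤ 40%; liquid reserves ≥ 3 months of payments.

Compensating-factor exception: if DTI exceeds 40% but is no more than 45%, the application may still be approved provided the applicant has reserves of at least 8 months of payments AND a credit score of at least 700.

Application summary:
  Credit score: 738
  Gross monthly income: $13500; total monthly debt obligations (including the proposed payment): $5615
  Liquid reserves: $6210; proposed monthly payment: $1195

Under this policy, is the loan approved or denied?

Denied

Credit score 738 ≥ 620 (meets base)
DTI = 5,615/13,500 = 41.6% > 40% — standard DTI limit exceeded.
Liquid reserves cover 6,210/1,195 = 5.2 months — ≥ 3 required
41.6% falls in the override range (40%–45%), so the compensating-factor test applies.
Override check — reserves: 5.2 mo (short of 8); score: 738 (ok).
Override conditions not both satisfied; exception does not apply.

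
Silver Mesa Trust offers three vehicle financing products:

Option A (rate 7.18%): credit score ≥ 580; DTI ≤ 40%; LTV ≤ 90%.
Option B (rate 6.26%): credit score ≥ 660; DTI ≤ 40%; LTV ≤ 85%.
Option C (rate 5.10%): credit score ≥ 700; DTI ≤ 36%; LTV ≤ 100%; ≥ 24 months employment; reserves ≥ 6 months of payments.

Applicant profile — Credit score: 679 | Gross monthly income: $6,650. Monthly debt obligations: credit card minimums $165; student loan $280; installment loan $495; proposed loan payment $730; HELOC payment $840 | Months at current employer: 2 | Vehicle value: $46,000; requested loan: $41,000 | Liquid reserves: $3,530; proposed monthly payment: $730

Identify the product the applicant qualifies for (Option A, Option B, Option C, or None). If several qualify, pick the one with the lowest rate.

Option A

Total debts = (165 + 280 + 495 + 730 + 840) = 2,510; DTI = 2,510/6,650 = 37.7%.
LTV = 41,000/46,000 = 89.1%.
Reserves = 3,530/730 = 4.8 months.
Option A: score 679 ≥ 580; DTI 37.7% ≤ 40%; LTV 89.1% ≤ 90% → qualifies.
Option B: score 679 ≥ 660; DTI 37.7% ≤ 40%; LTV 89.1% > 85% → does not qualify.
Option C: score 679 < 700; DTI 37.7% > 36%; LTV 89.1% ≤ 100%; employment 2 < 24 mo; reserves 4.8 < 6 mo → does not qualify.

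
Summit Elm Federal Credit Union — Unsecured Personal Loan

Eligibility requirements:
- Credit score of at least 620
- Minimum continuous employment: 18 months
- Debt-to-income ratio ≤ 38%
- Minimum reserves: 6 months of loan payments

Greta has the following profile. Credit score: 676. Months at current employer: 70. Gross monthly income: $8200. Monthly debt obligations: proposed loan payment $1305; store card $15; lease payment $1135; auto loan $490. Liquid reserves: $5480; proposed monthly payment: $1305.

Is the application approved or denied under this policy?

Credit score 676 ≥ 620 (meets)
Employment 70 ≥ 18 months
Total monthly debts = (1,305 + 15 + 1,135 + 490) = 2,945. DTI = 2,945/8,200 = 35.9% ≤ 38%
Reserves: 5,480 ÷ 1,305 = 4.2 months (below 6-month minimum)
Fails on reserves.

Denied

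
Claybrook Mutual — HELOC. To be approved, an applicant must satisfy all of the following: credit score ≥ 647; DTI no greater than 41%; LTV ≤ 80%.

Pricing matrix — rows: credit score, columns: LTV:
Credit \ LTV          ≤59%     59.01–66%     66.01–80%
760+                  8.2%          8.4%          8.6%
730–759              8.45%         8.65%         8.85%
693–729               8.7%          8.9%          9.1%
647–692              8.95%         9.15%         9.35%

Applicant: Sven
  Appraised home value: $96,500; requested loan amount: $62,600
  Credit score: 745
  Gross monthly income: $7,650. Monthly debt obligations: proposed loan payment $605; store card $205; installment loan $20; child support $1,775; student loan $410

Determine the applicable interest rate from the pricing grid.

8.65%

Credit score 745 ≥ 647; Total monthly debts = (605 + 205 + 20 + 1,775 + 410) = 3,015. DTI = 3,015/7,650 = 39.4% ≤ 41%
LTV: 62,600 ÷ 96,500 = 64.9%, within 80% cap
Credit 745 → row 730–759; LTV 64.9% → column 59.01–66%. Grid cell → 8.65%.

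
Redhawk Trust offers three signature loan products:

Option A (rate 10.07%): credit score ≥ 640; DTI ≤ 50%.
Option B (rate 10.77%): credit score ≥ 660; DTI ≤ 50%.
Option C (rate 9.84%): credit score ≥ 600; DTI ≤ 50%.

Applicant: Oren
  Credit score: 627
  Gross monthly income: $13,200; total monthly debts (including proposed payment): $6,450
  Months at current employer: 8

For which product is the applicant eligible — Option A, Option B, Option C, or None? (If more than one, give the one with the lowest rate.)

DTI = 6,450/13,200 = 48.9%.
Option A: score 627 < 640; DTI 48.9% ≤ 50% → does not qualify.
Option B: score 627 < 660; DTI 48.9% ≤ 50% → does not qualify.
Option C: score 627 ≥ 600; DTI 48.9% ≤ 50% → qualifies.

Option C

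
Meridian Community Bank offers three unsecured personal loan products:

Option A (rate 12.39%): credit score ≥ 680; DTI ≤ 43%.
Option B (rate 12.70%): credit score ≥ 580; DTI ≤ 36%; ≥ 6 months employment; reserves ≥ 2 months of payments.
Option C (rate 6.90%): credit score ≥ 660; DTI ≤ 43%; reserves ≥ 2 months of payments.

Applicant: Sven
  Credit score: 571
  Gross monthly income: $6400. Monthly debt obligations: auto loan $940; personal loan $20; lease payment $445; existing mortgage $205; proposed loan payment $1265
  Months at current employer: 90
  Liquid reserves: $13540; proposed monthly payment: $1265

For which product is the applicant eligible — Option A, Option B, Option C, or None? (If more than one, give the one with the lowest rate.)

Total debts = (940 + 20 + 445 + 205 + 1,265) = 2,875; DTI = 2,875/6,400 = 44.9%.
Reserves = 13,540/1,265 = 10.7 months.
Option A: score 571 < 680; DTI 44.9% > 43% → does not qualify.
Option B: score 571 < 580; DTI 44.9% > 36%; employment 90 ≥ 6 mo; reserves 10.7 ≥ 2 mo → does not qualify.
Option C: score 571 < 660; DTI 44.9% > 43%; reserves 10.7 ≥ 2 mo → does not qualify.

None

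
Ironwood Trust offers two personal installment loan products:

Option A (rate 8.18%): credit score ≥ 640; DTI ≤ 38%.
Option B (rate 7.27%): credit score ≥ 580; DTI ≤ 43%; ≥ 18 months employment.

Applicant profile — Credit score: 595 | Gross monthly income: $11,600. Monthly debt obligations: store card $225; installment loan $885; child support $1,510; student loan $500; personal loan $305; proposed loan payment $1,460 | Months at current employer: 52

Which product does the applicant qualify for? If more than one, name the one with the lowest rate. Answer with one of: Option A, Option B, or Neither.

Option B

Total debts = (225 + 885 + 1,510 + 500 + 305 + 1,460) = 4,885; DTI = 4,885/11,600 = 42.1%.
Option A: score 595 < 640; DTI 42.1% > 38% → does not qualify.
Option B: score 595 ≥ 580; DTI 42.1% ≤ 43%; employment 52 ≥ 18 mo → qualifies.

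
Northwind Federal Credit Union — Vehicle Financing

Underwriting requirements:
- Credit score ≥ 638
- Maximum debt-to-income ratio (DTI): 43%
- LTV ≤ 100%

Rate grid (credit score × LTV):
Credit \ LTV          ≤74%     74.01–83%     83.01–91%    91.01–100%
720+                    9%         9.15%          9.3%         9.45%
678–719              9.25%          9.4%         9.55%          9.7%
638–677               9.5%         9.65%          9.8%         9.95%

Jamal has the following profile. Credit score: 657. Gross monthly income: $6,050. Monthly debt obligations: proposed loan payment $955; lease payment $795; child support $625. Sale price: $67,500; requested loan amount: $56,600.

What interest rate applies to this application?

9.8%

Credit score 657 ≥ 638; Total monthly debts = (955 + 795 + 625) = 2,375. DTI = 2,375/6,050 = 39.3% ≤ 43%
LTV: 56,600 ÷ 67,500 = 83.9%, within 100% cap
Score 657 is in the 638–677 band; LTV 83.9% is in the 83.01–91% band → 9.8%.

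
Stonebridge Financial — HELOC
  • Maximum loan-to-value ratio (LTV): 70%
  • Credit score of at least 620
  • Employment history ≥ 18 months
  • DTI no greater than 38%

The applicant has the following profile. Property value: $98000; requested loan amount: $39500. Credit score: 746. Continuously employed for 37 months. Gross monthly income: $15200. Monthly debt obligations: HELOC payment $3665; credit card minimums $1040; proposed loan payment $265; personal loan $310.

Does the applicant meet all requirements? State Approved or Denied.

Approved

LTV: 39,500 ÷ 98,000 = 40.3%, within 70% cap
Credit score 746 ≥ 620 (meets)
Employment 37 ≥ 18 months
Total monthly debts = (3,665 + 1,040 + 265 + 310) = 5,280. DTI: 5,280 ÷ 15,200 = 34.7%, within the 38% cap
All criteria satisfied.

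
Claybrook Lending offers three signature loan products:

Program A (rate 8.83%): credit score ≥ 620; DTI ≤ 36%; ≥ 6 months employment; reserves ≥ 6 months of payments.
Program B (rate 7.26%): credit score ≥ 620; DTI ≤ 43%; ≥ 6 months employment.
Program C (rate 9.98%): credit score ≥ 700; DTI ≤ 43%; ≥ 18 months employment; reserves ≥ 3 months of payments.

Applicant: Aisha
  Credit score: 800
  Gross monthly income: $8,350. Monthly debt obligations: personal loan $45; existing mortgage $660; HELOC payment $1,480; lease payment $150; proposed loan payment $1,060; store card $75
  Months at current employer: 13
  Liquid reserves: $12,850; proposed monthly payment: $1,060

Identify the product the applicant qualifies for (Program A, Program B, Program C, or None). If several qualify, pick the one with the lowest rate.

Program B

Total debts = (45 + 660 + 1,480 + 150 + 1,060 + 75) = 3,470; DTI = 3,470/8,350 = 41.6%.
Reserves = 12,850/1,060 = 12.1 months.
Program A: score 800 ≥ 620; DTI 41.6% > 36%; employment 13 ≥ 6 mo; reserves 12.1 ≥ 6 mo → does not qualify.
Program B: score 800 ≥ 620; DTI 41.6% ≤ 43%; employment 13 ≥ 6 mo → qualifies.
Program C: score 800 ≥ 700; DTI 41.6% ≤ 43%; employment 13 < 18 mo; reserves 12.1 ≥ 3 mo → does not qualify.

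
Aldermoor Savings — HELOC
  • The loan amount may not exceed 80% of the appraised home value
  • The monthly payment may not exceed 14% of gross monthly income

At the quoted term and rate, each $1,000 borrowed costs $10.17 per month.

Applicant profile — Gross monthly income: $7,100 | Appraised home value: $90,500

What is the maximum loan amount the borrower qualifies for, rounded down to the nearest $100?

$72,400

Payment cap: 14% × $7,100 = $994/month.
At $10.17 per $1,000, that supports 994/10.17 × 1,000 ≈ $97,738 → $97,700.
LTV cap: 80% × $90,500 = $72,400 → $72,400.
Binding constraint: loan-to-value.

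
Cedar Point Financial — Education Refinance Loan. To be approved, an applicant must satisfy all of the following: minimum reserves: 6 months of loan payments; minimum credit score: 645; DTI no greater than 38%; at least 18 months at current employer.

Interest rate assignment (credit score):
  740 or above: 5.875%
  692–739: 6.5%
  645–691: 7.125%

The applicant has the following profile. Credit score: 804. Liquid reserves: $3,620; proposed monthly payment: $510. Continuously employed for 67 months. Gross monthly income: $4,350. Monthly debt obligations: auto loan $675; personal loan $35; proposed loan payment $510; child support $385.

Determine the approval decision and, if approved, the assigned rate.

Approved at 5.875%

Credit score 804 ≥ 645 (meets minimum)
Total monthly debts = (675 + 35 + 510 + 385) = 1,605. DTI: 1,605 ÷ 4,350 = 36.9%, within the 38% cap
Liquid reserves cover 3,620/510 = 7.1 months — ≥ 6 required
Employment 67 ≥ 18 months
All requirements met. Score 804 falls in the 740 or above tier → 5.875%.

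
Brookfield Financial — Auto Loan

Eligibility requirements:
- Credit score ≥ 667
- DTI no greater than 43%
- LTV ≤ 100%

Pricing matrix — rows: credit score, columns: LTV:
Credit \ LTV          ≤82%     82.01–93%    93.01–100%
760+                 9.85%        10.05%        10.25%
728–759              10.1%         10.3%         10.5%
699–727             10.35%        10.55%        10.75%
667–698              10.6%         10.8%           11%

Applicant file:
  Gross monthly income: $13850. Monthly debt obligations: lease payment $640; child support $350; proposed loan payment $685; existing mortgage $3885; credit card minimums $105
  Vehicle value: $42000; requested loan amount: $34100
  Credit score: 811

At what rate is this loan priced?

Credit score 811 ≥ 667; Total monthly debts = (640 + 350 + 685 + 3,885 + 105) = 5,665. DTI: 5,665 ÷ 13,850 = 40.9%, within the 43% cap
LTV: 34,100 ÷ 42,000 = 81.2%, within 100% cap
Score 811 is in the 760+ band; LTV 81.2% is in the ≤82% band → 9.85%.

9.85%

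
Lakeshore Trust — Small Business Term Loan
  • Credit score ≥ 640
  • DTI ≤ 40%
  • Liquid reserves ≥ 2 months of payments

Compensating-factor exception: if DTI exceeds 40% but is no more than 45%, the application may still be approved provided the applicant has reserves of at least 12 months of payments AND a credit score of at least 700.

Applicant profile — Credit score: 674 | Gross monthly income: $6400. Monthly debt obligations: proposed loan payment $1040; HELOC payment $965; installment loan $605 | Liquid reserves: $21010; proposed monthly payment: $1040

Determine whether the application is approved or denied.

Credit score 674 ≥ 640 (meets base)
Total debts = (1,040 + 965 + 605) = 2,610. DTI = 2,610/6,400 = 40.8% > 40% — standard DTI limit exceeded.
Liquid reserves cover 21,010/1,040 = 20.2 months — ≥ 2 required
DTI 40.8% is within the 40%–45% exception band; checking compensating factors.
Override check — reserves: 20.2 mo (ok); score: 674 (below 700).
Override conditions not both satisfied; exception does not apply.

Denied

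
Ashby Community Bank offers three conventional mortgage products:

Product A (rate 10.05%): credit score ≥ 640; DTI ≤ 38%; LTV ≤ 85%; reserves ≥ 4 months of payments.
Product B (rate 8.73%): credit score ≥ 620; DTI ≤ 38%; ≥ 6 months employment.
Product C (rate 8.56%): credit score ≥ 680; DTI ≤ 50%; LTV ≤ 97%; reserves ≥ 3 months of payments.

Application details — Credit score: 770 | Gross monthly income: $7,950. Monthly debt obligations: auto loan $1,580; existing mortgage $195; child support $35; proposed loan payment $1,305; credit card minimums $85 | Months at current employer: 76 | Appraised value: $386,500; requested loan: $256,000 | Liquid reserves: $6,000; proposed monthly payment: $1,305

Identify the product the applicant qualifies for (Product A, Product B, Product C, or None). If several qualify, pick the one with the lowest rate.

Product C

Total debts = (1,580 + 195 + 35 + 1,305 + 85) = 3,200; DTI = 3,200/7,950 = 40.3%.
LTV = 256,000/386,500 = 66.2%.
Reserves = 6,000/1,305 = 4.6 months.
Product A: score 770 ≥ 640; DTI 40.3% > 38%; LTV 66.2% ≤ 85%; reserves 4.6 ≥ 4 mo → does not qualify.
Product B: score 770 ≥ 620; DTI 40.3% > 38%; employment 76 ≥ 6 mo → does not qualify.
Product C: score 770 ≥ 680; DTI 40.3% ≤ 50%; LTV 66.2% ≤ 97%; reserves 4.6 ≥ 3 mo → qualifies.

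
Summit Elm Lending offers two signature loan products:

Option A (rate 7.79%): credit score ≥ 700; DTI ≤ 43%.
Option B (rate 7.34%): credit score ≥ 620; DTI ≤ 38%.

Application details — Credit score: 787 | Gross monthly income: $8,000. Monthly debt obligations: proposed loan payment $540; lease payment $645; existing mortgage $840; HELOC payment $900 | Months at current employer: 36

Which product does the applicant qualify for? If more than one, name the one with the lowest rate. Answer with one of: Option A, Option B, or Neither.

Total debts = (540 + 645 + 840 + 900) = 2,925; DTI = 2,925/8,000 = 36.6%.
Option A: score 787 ≥ 700; DTI 36.6% ≤ 43% → qualifies.
Option B: score 787 ≥ 620; DTI 36.6% ≤ 38% → qualifies.
Qualifying: Option A, Option B. Lowest rate is 7.34% → Option B.

Option B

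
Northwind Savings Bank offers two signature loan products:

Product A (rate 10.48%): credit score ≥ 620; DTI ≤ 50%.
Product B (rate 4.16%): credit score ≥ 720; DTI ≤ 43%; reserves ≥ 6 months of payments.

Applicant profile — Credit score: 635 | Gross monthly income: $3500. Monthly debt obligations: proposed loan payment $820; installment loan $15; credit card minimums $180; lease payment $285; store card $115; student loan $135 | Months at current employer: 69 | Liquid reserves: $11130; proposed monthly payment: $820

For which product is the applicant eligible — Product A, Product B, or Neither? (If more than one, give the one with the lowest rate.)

Total debts = (820 + 15 + 180 + 285 + 115 + 135) = 1,550; DTI = 1,550/3,500 = 44.3%.
Reserves = 11,130/820 = 13.6 months.
Product A: score 635 ≥ 620; DTI 44.3% ≤ 50% → qualifies.
Product B: score 635 < 720; DTI 44.3% > 43%; reserves 13.6 ≥ 6 mo → does not qualify.

Product A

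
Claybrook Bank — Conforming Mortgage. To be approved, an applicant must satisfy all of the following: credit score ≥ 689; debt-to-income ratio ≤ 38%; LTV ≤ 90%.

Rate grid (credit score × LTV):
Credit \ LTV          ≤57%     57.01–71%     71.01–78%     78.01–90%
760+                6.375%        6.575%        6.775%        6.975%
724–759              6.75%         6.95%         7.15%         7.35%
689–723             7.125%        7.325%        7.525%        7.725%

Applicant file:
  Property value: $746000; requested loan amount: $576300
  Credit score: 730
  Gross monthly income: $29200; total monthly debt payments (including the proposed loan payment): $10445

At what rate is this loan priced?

7.15%

Credit score 730 ≥ 689; Debt-to-income = 10,445/29,200 = 35.8% — meets 38% limit
Loan-to-value = 576,300/746,000 = 77.3% — pass (90% max)
Credit 730 → row 724–759; LTV 77.3% → column 71.01–78%. Grid cell → 7.15%.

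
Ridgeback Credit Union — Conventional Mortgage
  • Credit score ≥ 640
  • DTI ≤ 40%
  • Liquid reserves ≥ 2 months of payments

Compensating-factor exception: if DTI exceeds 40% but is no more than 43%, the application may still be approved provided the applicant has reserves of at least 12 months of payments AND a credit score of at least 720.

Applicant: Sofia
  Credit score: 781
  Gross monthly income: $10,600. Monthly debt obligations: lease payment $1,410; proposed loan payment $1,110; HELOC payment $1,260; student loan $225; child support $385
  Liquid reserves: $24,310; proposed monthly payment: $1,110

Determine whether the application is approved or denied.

Credit score 781 ≥ 640 (meets base)
Total debts = (1,410 + 1,110 + 1,260 + 225 + 385) = 4,390. DTI: 4,390 ÷ 10,600 = 41.4%, over the 40% base limit.
Liquid reserves cover 24,310/1,110 = 21.9 months — ≥ 2 required
41.4% falls in the override range (40%–43%), so the compensating-factor test applies.
Override check — reserves: 21.9 mo (ok); score: 781 (ok).
Both compensating conditions met → exception applies.

Approved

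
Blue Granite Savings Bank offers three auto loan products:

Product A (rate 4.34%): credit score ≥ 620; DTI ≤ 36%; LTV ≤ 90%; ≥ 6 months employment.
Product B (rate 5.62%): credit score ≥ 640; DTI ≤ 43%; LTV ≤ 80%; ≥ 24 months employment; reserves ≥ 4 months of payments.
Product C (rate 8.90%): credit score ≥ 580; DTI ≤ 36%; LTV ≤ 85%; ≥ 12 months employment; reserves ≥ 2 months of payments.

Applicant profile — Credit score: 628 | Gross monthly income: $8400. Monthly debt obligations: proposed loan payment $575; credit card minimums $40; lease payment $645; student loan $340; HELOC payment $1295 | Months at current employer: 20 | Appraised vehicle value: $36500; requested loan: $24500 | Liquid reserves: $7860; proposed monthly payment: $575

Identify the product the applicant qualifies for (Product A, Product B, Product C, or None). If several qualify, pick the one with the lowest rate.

Product A

Total debts = (575 + 40 + 645 + 340 + 1,295) = 2,895; DTI = 2,895/8,400 = 34.5%.
LTV = 24,500/36,500 = 67.1%.
Reserves = 7,860/575 = 13.7 months.
Product A: score 628 ≥ 620; DTI 34.5% ≤ 36%; LTV 67.1% ≤ 90%; employment 20 ≥ 6 mo → qualifies.
Product B: score 628 < 640; DTI 34.5% ≤ 43%; LTV 67.1% ≤ 80%; employment 20 < 24 mo; reserves 13.7 ≥ 4 mo → does not qualify.
Product C: score 628 ≥ 580; DTI 34.5% ≤ 36%; LTV 67.1% ≤ 85%; employment 20 ≥ 12 mo; reserves 13.7 ≥ 2 mo → qualifies.
Qualifying: Product A, Product C. Lowest rate is 4.34% → Product A.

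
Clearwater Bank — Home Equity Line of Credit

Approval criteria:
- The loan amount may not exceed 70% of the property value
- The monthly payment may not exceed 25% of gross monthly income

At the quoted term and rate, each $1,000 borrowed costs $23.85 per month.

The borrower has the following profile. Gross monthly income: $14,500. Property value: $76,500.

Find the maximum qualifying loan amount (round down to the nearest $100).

$53,500

Payment cap: 25% × $14,500 = $3,625/month.
At $23.85 per $1,000, that supports 3,625/23.85 × 1,000 ≈ $151,991 → $151,900.
LTV cap: 70% × $76,500 = $53,550 → $53,500.
Binding constraint: loan-to-value.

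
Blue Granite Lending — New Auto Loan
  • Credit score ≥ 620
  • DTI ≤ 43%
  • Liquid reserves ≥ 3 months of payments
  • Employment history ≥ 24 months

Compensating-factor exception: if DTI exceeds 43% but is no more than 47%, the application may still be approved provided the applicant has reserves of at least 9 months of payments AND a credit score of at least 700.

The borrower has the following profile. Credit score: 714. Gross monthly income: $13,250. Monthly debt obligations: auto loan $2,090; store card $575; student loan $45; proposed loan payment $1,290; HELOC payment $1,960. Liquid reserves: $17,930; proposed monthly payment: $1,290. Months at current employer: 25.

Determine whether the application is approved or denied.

Credit score 714 ≥ 620 (meets base)
Total debts = (2,090 + 575 + 45 + 1,290 + 1,960) = 5,960. DTI: 5,960 ÷ 13,250 = 45%, over the 43% base limit.
Reserves: 17,930 ÷ 1,290 = 13.9 months (meets 3-month minimum)
Employment 25 ≥ 24 months
45% falls in the override range (43%–47%), so the compensating-factor test applies.
Override check — reserves: 13.9 mo (ok); score: 714 (ok).
Both override conditions satisfied; DTI exception granted.

Approved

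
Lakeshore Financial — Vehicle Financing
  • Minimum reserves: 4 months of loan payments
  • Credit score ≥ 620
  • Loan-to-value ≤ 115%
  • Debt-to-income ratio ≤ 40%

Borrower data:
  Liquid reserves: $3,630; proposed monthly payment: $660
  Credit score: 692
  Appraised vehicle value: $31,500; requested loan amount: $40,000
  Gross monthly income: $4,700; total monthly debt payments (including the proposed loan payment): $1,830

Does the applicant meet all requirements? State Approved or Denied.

Liquid reserves cover 3,630/660 = 5.5 months — ≥ 4 required
Credit score 692 ≥ 620 (meets)
LTV = 40,000/31,500 = 127% > 115%
DTI: 1,830 ÷ 4,700 = 38.9%, within the 40% cap
Fails on LTV.

Denied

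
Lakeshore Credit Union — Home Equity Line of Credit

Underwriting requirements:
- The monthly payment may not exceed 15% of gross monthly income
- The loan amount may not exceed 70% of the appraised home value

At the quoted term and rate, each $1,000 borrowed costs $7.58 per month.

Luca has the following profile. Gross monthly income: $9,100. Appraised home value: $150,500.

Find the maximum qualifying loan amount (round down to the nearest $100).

Payment cap: 15% × $9,100 = $1,365/month.
At $7.58 per $1,000, that supports 1,365/7.58 × 1,000 ≈ $180,079 → $180,000.
LTV cap: 70% × $150,500 = $105,350 → $105,300.
Binding constraint: loan-to-value.

$105,300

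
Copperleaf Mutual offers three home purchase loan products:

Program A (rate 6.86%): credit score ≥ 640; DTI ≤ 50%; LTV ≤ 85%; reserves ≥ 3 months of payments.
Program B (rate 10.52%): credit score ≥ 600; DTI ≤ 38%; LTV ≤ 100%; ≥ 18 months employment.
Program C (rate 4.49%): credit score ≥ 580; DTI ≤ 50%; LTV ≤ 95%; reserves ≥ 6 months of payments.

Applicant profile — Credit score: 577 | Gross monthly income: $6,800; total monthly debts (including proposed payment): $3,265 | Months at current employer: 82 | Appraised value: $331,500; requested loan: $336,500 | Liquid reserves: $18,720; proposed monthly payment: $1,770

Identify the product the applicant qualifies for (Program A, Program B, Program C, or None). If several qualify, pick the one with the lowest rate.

None

DTI = 3,265/6,800 = 48%.
LTV = 336,500/331,500 = 101.5%.
Reserves = 18,720/1,770 = 10.6 months.
Program A: score 577 < 640; DTI 48% ≤ 50%; LTV 101.5% > 85%; reserves 10.6 ≥ 3 mo → does not qualify.
Program B: score 577 < 600; DTI 48% > 38%; LTV 101.5% > 100%; employment 82 ≥ 18 mo → does not qualify.
Program C: score 577 < 580; DTI 48% ≤ 50%; LTV 101.5% > 95%; reserves 10.6 ≥ 6 mo → does not qualify.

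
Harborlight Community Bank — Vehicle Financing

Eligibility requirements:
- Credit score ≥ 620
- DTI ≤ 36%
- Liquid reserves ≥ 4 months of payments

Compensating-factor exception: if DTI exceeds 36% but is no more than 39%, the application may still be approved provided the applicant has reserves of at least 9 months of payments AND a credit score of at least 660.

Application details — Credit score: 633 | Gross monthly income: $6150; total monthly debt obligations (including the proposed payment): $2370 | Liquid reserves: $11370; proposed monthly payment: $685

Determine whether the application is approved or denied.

Denied

Credit score 633 ≥ 620 (meets base)
DTI: 2,370 ÷ 6,150 = 38.5%, over the 36% base limit.
Reserves = 11,370/685 = 16.6 months ≥ 4
DTI 38.5% is within the 36%–39% exception band; checking compensating factors.
Reserves 16.6 ≥ 9 months; credit score 633 < 660.
Compensating-factor requirement not fully met.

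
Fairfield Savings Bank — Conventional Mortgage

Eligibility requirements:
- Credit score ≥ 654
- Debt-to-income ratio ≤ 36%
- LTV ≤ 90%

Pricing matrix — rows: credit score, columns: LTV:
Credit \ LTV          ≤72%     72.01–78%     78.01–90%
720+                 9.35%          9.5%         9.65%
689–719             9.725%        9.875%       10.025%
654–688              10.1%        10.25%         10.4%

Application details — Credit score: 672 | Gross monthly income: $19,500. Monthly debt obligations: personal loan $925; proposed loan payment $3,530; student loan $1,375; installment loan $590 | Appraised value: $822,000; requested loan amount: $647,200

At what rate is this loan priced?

10.4%

Credit score 672 ≥ 654; Total monthly debts = (925 + 3,530 + 1,375 + 590) = 6,420. Debt-to-income = 6,420/19,500 = 32.9% — meets 36% limit
Loan-to-value = 647,200/822,000 = 78.7% — pass (90% max)
Credit 672 → row 654–688; LTV 78.7% → column 78.01–90%. Grid cell → 10.4%.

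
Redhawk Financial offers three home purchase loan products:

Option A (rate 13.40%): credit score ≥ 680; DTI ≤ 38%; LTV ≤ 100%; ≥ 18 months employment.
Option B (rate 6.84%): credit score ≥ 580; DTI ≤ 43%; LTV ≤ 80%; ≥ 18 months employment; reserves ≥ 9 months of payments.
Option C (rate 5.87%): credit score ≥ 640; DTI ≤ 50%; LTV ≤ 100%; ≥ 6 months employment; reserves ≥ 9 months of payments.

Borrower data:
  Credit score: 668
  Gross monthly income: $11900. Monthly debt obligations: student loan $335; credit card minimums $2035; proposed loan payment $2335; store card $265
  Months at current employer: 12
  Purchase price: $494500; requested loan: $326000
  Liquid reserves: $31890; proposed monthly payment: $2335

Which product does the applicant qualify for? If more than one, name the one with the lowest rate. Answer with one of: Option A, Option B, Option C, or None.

Option C

Total debts = (335 + 2,035 + 2,335 + 265) = 4,970; DTI = 4,970/11,900 = 41.8%.
LTV = 326,000/494,500 = 65.9%.
Reserves = 31,890/2,335 = 13.7 months.
Option A: score 668 < 680; DTI 41.8% > 38%; LTV 65.9% ≤ 100%; employment 12 < 18 mo → does not qualify.
Option B: score 668 ≥ 580; DTI 41.8% ≤ 43%; LTV 65.9% ≤ 80%; employment 12 < 18 mo; reserves 13.7 ≥ 9 mo → does not qualify.
Option C: score 668 ≥ 640; DTI 41.8% ≤ 50%; LTV 65.9% ≤ 100%; employment 12 ≥ 6 mo; reserves 13.7 ≥ 9 mo → qualifies.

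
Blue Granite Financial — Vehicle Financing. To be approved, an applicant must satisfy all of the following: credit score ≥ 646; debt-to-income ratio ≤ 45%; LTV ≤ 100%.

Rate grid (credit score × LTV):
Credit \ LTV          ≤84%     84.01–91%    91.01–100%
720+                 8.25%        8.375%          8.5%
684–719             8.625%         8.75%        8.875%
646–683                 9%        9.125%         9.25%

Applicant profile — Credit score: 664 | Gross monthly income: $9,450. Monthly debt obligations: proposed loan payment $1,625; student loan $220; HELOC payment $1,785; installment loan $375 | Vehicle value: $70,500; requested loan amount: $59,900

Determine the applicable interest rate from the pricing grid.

9.125%

Credit score 664 ≥ 646; Total monthly debts = (1,625 + 220 + 1,785 + 375) = 4,005. Debt-to-income = 4,005/9,450 = 42.4% — meets 45% limit
Loan-to-value = 59,900/70,500 = 85% — pass (100% max)
Score 664 is in the 646–683 band; LTV 85% is in the 84.01–91% band → 9.125%.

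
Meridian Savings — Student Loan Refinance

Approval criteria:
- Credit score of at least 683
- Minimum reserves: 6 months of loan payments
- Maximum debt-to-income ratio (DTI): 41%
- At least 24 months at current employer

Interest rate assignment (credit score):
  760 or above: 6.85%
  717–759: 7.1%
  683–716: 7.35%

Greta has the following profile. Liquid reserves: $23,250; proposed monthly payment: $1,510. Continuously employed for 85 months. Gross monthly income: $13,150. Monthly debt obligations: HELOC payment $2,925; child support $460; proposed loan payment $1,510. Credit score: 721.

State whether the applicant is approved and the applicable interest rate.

Credit score 721 ≥ 683 (meets minimum)
Reserves: 23,250 ÷ 1,510 = 15.4 months (meets 6-month minimum)
Total monthly debts = (2,925 + 460 + 1,510) = 4,895. DTI: 4,895 ÷ 13,150 = 37.2%, within the 41% cap
Employment 85 ≥ 24 months
All requirements met. Score 721 falls in the 717–759 tier → 7.1%.

Approved at 7.1%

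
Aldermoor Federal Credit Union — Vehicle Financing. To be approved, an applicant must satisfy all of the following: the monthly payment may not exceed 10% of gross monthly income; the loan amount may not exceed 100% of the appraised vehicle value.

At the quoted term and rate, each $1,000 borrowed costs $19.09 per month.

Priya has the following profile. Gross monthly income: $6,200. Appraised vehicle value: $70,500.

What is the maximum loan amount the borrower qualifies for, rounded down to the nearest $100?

$32,400

Payment cap: 10% × $6,200 = $620/month.
At $19.09 per $1,000, that supports 620/19.09 × 1,000 ≈ $32,477 → $32,400.
LTV cap: 100% × $70,500 = $70,500 → $70,500.
Binding constraint: payment-to-income.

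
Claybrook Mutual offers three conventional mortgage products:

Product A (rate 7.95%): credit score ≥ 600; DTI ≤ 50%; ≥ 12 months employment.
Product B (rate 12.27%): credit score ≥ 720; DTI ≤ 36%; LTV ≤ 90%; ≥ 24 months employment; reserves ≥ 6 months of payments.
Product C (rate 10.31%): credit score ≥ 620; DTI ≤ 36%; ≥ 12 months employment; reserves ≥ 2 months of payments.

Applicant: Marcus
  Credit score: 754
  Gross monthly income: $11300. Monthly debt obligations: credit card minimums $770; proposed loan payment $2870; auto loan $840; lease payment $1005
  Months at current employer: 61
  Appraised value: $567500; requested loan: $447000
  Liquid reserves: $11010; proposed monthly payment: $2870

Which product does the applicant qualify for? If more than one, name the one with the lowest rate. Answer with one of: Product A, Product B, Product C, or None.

Total debts = (770 + 2,870 + 840 + 1,005) = 5,485; DTI = 5,485/11,300 = 48.5%.
LTV = 447,000/567,500 = 78.8%.
Reserves = 11,010/2,870 = 3.8 months.
Product A: score 754 ≥ 600; DTI 48.5% ≤ 50%; employment 61 ≥ 12 mo → qualifies.
Product B: score 754 ≥ 720; DTI 48.5% > 36%; LTV 78.8% ≤ 90%; employment 61 ≥ 24 mo; reserves 3.8 < 6 mo → does not qualify.
Product C: score 754 ≥ 620; DTI 48.5% > 36%; employment 61 ≥ 12 mo; reserves 3.8 ≥ 2 mo → does not qualify.

Product A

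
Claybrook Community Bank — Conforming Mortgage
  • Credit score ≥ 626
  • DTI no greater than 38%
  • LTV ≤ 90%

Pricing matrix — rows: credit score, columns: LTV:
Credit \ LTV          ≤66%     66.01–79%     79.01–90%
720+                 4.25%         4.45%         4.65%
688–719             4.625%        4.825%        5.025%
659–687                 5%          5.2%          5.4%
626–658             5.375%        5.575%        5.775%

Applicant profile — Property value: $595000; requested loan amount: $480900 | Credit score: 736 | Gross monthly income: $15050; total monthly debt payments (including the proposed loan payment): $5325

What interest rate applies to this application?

Credit score 736 ≥ 626; DTI = 5,325/15,050 = 35.4% ≤ 38%
Loan-to-value = 480,900/595,000 = 80.8% — pass (90% max)
Row: 736 falls in 720+. Column: 80.8% falls in 79.01–90%. Rate = 4.65%.

4.65%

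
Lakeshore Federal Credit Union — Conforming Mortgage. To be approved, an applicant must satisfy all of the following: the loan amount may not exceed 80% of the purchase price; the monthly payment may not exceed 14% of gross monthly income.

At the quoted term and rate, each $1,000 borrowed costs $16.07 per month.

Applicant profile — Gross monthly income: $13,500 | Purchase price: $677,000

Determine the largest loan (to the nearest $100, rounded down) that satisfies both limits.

Payment cap: 14% × $13,500 = $1,890/month.
At $16.07 per $1,000, that supports 1,890/16.07 × 1,000 ≈ $117,610 → $117,600.
LTV cap: 80% × $677,000 = $541,600 → $541,600.
Binding constraint: payment-to-income.

$117,600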